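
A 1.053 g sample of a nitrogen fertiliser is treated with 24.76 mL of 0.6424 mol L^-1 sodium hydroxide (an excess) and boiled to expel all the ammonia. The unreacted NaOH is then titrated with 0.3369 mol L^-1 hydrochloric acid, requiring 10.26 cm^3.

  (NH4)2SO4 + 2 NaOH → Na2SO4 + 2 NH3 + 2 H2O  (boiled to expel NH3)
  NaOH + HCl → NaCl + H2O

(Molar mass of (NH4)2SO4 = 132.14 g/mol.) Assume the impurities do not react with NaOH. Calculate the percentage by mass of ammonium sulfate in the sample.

n(NaOH) added = 0.02476 × 0.6424 = 0.01591 mol
n(HCl) used in back-titration = 0.01026 × 0.3369 = 3.457 × 10^-3 mol
n(NaOH) left over = 3.457 × 10^-3 mol (1:1 ratio)
n(NaOH) consumed by analyte = 0.01591 − 3.457 × 10^-3 = 0.01245 mol
From the 1:2 ratio, n((NH4)2SO4) = 1/2 × 0.01245 = 6.225 × 10^-3 mol
mass of (NH4)2SO4 = 6.225 × 10^-3 × 132.14 = 0.8225 g
% (NH4)2SO4 = 0.8225 / 1.053 × 100 = 78.11 %

78.11 %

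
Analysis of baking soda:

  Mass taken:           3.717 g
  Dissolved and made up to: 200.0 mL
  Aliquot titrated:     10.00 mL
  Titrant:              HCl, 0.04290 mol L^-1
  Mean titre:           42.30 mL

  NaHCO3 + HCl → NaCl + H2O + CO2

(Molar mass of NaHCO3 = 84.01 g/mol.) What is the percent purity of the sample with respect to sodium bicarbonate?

82.03 %

n(HCl) per titration = 0.04230 × 0.04290 = 1.815 × 10^-3 mol
n(NaHCO3) in each aliquot = 1.815 × 10^-3 mol (1:1 ratio)
n(NaHCO3) in the whole flask = 1.815 × 10^-3 × 200.0/10.00 = 0.03629 mol
mass of NaHCO3 = 0.03629 × 84.01 = 3.049 g
% NaHCO3 = 3.049 / 3.717 × 100 = 82.03 %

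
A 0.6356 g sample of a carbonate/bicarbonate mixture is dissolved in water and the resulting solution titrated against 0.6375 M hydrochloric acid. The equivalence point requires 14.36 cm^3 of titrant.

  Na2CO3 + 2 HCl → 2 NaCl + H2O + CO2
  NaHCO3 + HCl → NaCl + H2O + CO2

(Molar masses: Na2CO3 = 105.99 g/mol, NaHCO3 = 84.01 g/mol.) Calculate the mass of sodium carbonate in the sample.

n(HCl) = 0.01436 × 0.6375 = 9.154 × 10^-3 mol
Let x = n(Na2CO3), y = n(NaHCO3).
Titrant: 2x + 1y = 9.154 × 10^-3;  mass: 105.99x + 84.01y = 0.6356
Solving, x = 2.152 × 10^-3 mol, y = 4.851 × 10^-3 mol
mass of Na2CO3 = 2.152 × 10^-3 × 105.99 = 0.2281 g

0.2281 g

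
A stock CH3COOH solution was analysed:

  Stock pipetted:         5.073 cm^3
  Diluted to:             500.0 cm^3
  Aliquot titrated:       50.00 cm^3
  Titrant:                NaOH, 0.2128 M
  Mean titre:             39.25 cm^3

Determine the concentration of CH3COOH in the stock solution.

CH3COOH + NaOH → CH3COONa + H2O
n(NaOH) = 0.03925 × 0.2128 = 8.352 × 10^-3 mol
n(CH3COOH) in the aliquot = 8.352 × 10^-3 mol (1:1 ratio)
[CH3COOH]_dilute = 8.352 × 10^-3 / 0.05000 = 0.1670 mol/L
Dilution factor = 500.0 / 5.073 = 98.56
[CH3COOH]_stock = 0.1670 × 98.56 = 16.46 mol/L

16.46 M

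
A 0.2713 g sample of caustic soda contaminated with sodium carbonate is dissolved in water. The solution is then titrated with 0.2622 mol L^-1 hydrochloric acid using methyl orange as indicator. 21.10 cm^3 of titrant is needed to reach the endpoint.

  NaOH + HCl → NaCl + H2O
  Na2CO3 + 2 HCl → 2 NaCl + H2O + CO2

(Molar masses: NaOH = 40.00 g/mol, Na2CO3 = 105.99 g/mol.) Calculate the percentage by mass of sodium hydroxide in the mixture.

n(HCl) = 0.02110 × 0.2622 = 5.532 × 10^-3 mol
Let x = n(NaOH), y = n(Na2CO3).
Titrant: 1x + 2y = 5.532 × 10^-3;  mass: 40.00x + 105.99y = 0.2713
Solving, x = 1.685 × 10^-3 mol, y = 1.924 × 10^-3 mol
mass of NaOH = 1.685 × 10^-3 × 40.00 = 0.06738 g
% NaOH = 0.06738 / 0.2713 × 100 = 24.84 %

24.84 %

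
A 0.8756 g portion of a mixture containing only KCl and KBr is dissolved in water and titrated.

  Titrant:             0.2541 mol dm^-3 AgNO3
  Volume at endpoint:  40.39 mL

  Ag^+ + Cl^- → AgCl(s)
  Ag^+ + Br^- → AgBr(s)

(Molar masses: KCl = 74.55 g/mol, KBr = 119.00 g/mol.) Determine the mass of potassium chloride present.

0.5798 g

n(AgNO3) = 0.04039 × 0.2541 = 0.01026 mol
Let x = n(KCl), y = n(KBr).
Titrant: 1x + 1y = 0.01026;  mass: 74.55x + 119.00y = 0.8756
Solving, x = 7.777 × 10^-3 mol, y = 2.486 × 10^-3 mol
mass of KCl = 7.777 × 10^-3 × 74.55 = 0.5798 g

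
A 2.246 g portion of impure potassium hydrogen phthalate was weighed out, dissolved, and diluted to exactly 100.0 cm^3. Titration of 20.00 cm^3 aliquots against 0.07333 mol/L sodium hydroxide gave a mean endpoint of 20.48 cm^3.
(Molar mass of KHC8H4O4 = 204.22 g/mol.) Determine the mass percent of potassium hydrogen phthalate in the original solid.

KHC8H4O4 + NaOH → KNaC8H4O4 + H2O
n(NaOH) per titration = 0.02048 × 0.07333 = 1.502 × 10^-3 mol
n(KHC8H4O4) in each aliquot = 1.502 × 10^-3 mol (1:1 ratio)
n(KHC8H4O4) in the whole flask = 1.502 × 10^-3 × 100.0/20.00 = 7.509 × 10^-3 mol
mass of KHC8H4O4 = 7.509 × 10^-3 × 204.22 = 1.533 g
% KHC8H4O4 = 1.533 / 2.246 × 100 = 68.28 %

68.28 %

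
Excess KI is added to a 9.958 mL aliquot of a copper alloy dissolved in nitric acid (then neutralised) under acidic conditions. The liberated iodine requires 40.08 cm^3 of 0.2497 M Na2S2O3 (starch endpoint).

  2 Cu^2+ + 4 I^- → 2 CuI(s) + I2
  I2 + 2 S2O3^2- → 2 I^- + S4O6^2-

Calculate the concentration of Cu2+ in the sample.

n(S2O3^2-) = 0.04008 × 0.2497 = 0.01001 mol
n(I2) = n(S2O3^2-)/2 = 5.004 × 10^-3 mol
From the 2:1 ratio, n(Cu2+) in the aliquot = 2/1 × 5.004 × 10^-3 = 0.01001 mol
[Cu2+] = 0.01001 / 0.009958 = 1.005 mol/L

1.005 M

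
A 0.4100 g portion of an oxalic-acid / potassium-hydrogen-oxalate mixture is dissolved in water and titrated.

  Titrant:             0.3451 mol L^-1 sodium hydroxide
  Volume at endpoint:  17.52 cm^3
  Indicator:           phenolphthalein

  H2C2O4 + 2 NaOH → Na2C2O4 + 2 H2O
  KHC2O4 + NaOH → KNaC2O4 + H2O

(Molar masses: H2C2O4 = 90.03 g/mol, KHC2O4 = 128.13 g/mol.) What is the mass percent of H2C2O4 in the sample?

n(NaOH) = 0.01752 × 0.3451 = 6.046 × 10^-3 mol
Let x = n(H2C2O4), y = n(KHC2O4).
Titrant: 2x + 1y = 6.046 × 10^-3;  mass: 90.03x + 128.13y = 0.4100
Solving, x = 2.194 × 10^-3 mol, y = 1.658 × 10^-3 mol
mass of H2C2O4 = 2.194 × 10^-3 × 90.03 = 0.1975 g
% H2C2O4 = 0.1975 / 0.4100 × 100 = 48.18 %

48.18 %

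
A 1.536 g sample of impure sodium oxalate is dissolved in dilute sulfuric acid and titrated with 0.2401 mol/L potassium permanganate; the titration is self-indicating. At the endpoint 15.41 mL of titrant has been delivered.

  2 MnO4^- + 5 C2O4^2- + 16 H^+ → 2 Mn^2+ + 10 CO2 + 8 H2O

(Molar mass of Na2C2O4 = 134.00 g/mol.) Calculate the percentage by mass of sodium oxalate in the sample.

80.70 %

n(KMnO4) = 0.01541 L × 0.2401 mol/L = 3.700 × 10^-3 mol
From the 5:2 ratio, n(Na2C2O4) = 5/2 × 3.700 × 10^-3 = 9.250 × 10^-3 mol
mass of Na2C2O4 = 9.250 × 10^-3 × 134.00 g/mol = 1.239 g
% Na2C2O4 = 1.239 / 1.536 × 100 = 80.70 %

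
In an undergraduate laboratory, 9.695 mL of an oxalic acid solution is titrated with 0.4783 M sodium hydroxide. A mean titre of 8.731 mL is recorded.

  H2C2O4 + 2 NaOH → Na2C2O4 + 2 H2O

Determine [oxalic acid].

n(NaOH) = 0.008731 L × 0.4783 mol/L = 4.176 × 10^-3 mol
From the 1:2 mole ratio, n(H2C2O4) = 1/2 × 4.176 × 10^-3 = 2.088 × 10^-3 mol
[H2C2O4] = 2.088 × 10^-3 mol / 0.009695 L = 0.2154 mol/L

0.2154 M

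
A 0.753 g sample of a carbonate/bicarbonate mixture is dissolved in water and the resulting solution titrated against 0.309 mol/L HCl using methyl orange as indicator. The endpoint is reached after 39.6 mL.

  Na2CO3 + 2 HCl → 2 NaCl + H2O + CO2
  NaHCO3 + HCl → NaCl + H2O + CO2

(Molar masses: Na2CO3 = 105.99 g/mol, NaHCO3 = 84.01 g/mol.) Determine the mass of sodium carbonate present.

n(HCl) = 0.0396 × 0.309 = 0.0122 mol
Let x = n(Na2CO3), y = n(NaHCO3).
Titrant: 2x + 1y = 0.0122;  mass: 105.99x + 84.01y = 0.753
Solving, x = 4.43 × 10^-3 mol, y = 3.37 × 10^-3 mol
mass of Na2CO3 = 4.43 × 10^-3 × 105.99 = 0.470 g

0.470 g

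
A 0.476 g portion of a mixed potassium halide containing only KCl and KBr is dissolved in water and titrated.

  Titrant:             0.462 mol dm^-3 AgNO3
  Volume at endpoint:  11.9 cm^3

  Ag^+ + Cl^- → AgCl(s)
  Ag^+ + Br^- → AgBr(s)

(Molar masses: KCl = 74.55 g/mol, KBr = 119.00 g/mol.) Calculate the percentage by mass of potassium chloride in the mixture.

62.8 %

n(AgNO3) = 0.0119 × 0.462 = 5.50 × 10^-3 mol
Let x = n(KCl), y = n(KBr).
Titrant: 1x + 1y = 5.50 × 10^-3;  mass: 74.55x + 119.00y = 0.476
Solving, x = 4.01 × 10^-3 mol, y = 1.49 × 10^-3 mol
mass of KCl = 4.01 × 10^-3 × 74.55 = 0.299 g
% KCl = 0.299 / 0.476 × 100 = 62.8 %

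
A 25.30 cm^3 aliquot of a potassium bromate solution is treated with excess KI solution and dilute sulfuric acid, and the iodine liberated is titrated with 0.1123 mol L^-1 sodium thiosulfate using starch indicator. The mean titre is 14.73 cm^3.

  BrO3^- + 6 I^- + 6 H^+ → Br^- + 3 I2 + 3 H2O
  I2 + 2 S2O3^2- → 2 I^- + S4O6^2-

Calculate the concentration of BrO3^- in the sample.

n(S2O3^2-) = 0.01473 × 0.1123 = 1.654 × 10^-3 mol
n(I2) = n(S2O3^2-)/2 = 8.271 × 10^-4 mol
From the 1:3 ratio, n(BrO3^-) in the aliquot = 1/3 × 8.271 × 10^-4 = 2.757 × 10^-4 mol
[BrO3^-] = 2.757 × 10^-4 / 0.02530 = 0.01090 mol/L

0.01090 mol/L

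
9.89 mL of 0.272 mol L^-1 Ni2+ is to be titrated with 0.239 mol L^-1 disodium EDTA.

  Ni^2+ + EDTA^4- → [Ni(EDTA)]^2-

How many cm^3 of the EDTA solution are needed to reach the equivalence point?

11.3 mL

n(Ni2+) = 0.00989 L × 0.272 mol/L = 2.69 × 10^-3 mol
n(EDTA) = 2.69 × 10^-3 mol (1:1 stoichiometry)
V(EDTA) = 2.69 × 10^-3 mol / 0.239 mol/L = 0.0113 L = 11.3 mL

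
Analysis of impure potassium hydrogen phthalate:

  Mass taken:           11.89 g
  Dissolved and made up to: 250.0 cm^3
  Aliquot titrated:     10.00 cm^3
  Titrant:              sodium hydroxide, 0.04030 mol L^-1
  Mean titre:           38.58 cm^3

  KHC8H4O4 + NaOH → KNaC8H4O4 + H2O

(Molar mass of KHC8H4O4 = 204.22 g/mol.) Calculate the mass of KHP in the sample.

n(NaOH) per titration = 0.03858 × 0.04030 = 1.555 × 10^-3 mol
n(KHC8H4O4) in each aliquot = 1.555 × 10^-3 mol (1:1 ratio)
n(KHC8H4O4) in the whole flask = 1.555 × 10^-3 × 250.0/10.00 = 0.03887 mol
mass of KHC8H4O4 = 0.03887 × 204.22 = 7.938 g

7.938 g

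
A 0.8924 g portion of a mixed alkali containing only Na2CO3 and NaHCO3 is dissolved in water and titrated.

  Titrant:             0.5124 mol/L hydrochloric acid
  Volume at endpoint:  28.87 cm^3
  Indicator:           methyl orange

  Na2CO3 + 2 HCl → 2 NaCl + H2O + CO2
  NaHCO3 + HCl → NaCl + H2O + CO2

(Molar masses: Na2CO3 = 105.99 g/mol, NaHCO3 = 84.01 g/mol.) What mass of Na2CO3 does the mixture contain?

n(HCl) = 0.02887 × 0.5124 = 0.01479 mol
Let x = n(Na2CO3), y = n(NaHCO3).
Titrant: 2x + 1y = 0.01479;  mass: 105.99x + 84.01y = 0.8924
Solving, x = 5.648 × 10^-3 mol, y = 3.497 × 10^-3 mol
mass of Na2CO3 = 5.648 × 10^-3 × 105.99 = 0.5987 g

0.5987 g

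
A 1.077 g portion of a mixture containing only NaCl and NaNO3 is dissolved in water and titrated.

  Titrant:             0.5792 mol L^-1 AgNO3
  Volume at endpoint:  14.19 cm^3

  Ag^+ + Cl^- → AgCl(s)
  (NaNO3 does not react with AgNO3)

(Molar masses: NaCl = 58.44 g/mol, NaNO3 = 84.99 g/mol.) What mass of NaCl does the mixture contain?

n(AgNO3) = 0.01419 × 0.5792 = 8.219 × 10^-3 mol
Let x = n(NaCl), y = n(NaNO3).
Titrant: 1x = 8.219 × 10^-3;  mass: 58.44x + 84.99y = 1.077
Solving, x = 8.219 × 10^-3 mol, y = 7.021 × 10^-3 mol
mass of NaCl = 8.219 × 10^-3 × 58.44 = 0.4803 g

0.4803 g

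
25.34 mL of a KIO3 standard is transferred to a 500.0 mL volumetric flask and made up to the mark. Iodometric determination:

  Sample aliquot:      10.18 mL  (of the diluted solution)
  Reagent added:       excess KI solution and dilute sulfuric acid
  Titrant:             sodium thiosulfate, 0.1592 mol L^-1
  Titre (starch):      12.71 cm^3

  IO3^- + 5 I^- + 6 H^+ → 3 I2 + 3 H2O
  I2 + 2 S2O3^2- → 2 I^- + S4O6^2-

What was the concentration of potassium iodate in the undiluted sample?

0.6537 mol/L

n(S2O3^2-) = 0.01271 × 0.1592 = 2.023 × 10^-3 mol
n(I2) = n(S2O3^2-)/2 = 1.012 × 10^-3 mol
From the 1:3 ratio, n(IO3^-) in the aliquot = 1/3 × 1.012 × 10^-3 = 3.372 × 10^-4 mol
[IO3^-]_dilute = 3.372 × 10^-4 / 0.01018 = 0.03313 mol/L
[IO3^-]_original = 0.03313 × 500.0/25.34 = 0.6537 mol/L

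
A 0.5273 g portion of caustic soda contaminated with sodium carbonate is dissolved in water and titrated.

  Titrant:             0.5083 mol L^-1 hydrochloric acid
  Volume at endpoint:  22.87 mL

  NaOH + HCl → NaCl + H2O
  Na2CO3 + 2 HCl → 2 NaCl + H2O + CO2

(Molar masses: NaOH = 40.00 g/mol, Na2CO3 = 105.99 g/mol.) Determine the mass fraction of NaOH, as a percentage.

51.81 %

n(HCl) = 0.02287 × 0.5083 = 0.01162 mol
Let x = n(NaOH), y = n(Na2CO3).
Titrant: 1x + 2y = 0.01162;  mass: 40.00x + 105.99y = 0.5273
Solving, x = 6.830 × 10^-3 mol, y = 2.397 × 10^-3 mol
mass of NaOH = 6.830 × 10^-3 × 40.00 = 0.2732 g
% NaOH = 0.2732 / 0.5273 × 100 = 51.81 %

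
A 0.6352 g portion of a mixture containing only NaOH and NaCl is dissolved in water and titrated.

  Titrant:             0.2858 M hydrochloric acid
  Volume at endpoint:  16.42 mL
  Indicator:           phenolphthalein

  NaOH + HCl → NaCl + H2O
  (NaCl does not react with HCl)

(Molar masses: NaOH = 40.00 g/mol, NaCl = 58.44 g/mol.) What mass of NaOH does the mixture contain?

0.1877 g

n(HCl) = 0.01642 × 0.2858 = 4.693 × 10^-3 mol
Let x = n(NaOH), y = n(NaCl).
Titrant: 1x = 4.693 × 10^-3;  mass: 40.00x + 58.44y = 0.6352
Solving, x = 4.693 × 10^-3 mol, y = 7.657 × 10^-3 mol
mass of NaOH = 4.693 × 10^-3 × 40.00 = 0.1877 g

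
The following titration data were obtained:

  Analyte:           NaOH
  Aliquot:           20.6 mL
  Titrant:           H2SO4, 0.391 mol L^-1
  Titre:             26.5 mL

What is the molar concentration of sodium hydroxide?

1.01 mol/L

2 NaOH + H2SO4 → Na2SO4 + 2 H2O
n(H2SO4) = 0.0265 L × 0.391 mol/L = 0.0104 mol
From the 2:1 mole ratio, n(NaOH) = 2/1 × 0.0104 = 0.0207 mol
[NaOH] = 0.0207 mol / 0.0206 L = 1.01 mol/L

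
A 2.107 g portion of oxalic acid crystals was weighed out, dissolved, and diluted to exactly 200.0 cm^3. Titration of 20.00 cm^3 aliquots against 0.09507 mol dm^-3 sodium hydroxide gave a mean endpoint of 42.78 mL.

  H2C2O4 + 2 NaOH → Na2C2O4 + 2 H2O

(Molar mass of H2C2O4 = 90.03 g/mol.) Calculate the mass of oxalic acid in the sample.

n(NaOH) per titration = 0.04278 × 0.09507 = 4.067 × 10^-3 mol
From the 1:2 ratio, n(H2C2O4) in each aliquot = 1/2 × 4.067 × 10^-3 = 2.034 × 10^-3 mol
n(H2C2O4) in the whole flask = 2.034 × 10^-3 × 200.0/20.00 = 0.02034 mol
mass of H2C2O4 = 0.02034 × 90.03 = 1.831 g

1.831 g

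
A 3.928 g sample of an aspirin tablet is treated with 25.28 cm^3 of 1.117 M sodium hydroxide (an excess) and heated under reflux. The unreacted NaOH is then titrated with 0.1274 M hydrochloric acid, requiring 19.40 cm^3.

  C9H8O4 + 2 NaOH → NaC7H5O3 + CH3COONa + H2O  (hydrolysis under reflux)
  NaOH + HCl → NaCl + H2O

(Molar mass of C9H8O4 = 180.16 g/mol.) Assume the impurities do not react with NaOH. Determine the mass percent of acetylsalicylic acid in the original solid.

n(NaOH) added = 0.02528 × 1.117 = 0.02824 mol
n(HCl) used in back-titration = 0.01940 × 0.1274 = 2.472 × 10^-3 mol
n(NaOH) left over = 2.472 × 10^-3 mol (1:1 ratio)
n(NaOH) consumed by analyte = 0.02824 − 2.472 × 10^-3 = 0.02577 mol
From the 1:2 ratio, n(C9H8O4) = 1/2 × 0.02577 = 0.01288 mol
mass of C9H8O4 = 0.01288 × 180.16 = 2.321 g
% C9H8O4 = 2.321 / 3.928 × 100 = 59.09 %

59.09 %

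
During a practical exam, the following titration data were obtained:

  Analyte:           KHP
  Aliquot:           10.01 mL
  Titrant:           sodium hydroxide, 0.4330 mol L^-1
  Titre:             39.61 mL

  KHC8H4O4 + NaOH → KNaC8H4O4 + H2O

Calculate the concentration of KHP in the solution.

1.713 mol/L

n(NaOH) = 0.03961 L × 0.4330 mol/L = 0.01715 mol
n(KHC8H4O4) = 0.01715 mol (1:1 mole ratio)
[KHC8H4O4] = 0.01715 mol / 0.01001 L = 1.713 mol/L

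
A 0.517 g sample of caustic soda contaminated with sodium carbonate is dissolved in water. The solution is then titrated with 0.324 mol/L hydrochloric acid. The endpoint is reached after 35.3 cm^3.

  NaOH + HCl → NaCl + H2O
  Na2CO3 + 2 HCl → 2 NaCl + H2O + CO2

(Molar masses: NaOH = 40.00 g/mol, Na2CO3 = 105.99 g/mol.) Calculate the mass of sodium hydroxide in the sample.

n(HCl) = 0.0353 × 0.324 = 0.0114 mol
Let x = n(NaOH), y = n(Na2CO3).
Titrant: 1x + 2y = 0.0114;  mass: 40.00x + 105.99y = 0.517
Solving, x = 6.86 × 10^-3 mol, y = 2.29 × 10^-3 mol
mass of NaOH = 6.86 × 10^-3 × 40.00 = 0.274 g

0.274 g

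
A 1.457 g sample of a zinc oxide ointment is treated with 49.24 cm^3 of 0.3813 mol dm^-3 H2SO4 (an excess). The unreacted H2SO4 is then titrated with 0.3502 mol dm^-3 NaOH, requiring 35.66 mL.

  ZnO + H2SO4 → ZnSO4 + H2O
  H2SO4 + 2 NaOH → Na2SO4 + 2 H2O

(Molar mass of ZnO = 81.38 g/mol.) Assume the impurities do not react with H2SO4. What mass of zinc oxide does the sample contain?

n(H2SO4) added = 0.04924 × 0.3813 = 0.01878 mol
n(NaOH) used in back-titration = 0.03566 × 0.3502 = 0.01249 mol
From the 1:2 ratio, n(H2SO4) left over = 1/2 × 0.01249 = 6.244 × 10^-3 mol
n(H2SO4) consumed by analyte = 0.01878 − 6.244 × 10^-3 = 0.01253 mol
n(ZnO) = 0.01253 mol (1:1 ratio)
mass of ZnO = 0.01253 × 81.38 = 1.020 g

1.020 g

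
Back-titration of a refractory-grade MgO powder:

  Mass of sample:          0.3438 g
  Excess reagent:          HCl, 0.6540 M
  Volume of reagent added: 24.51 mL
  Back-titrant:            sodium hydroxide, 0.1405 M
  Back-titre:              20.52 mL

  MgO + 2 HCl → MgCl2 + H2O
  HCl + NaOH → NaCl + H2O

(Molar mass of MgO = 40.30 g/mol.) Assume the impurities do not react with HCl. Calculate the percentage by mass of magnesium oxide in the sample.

n(HCl) added = 0.02451 × 0.6540 = 0.01603 mol
n(NaOH) used in back-titration = 0.02052 × 0.1405 = 2.883 × 10^-3 mol
n(HCl) left over = 2.883 × 10^-3 mol (1:1 ratio)
n(HCl) consumed by analyte = 0.01603 − 2.883 × 10^-3 = 0.01315 mol
From the 1:2 ratio, n(MgO) = 1/2 × 0.01315 = 6.573 × 10^-3 mol
mass of MgO = 6.573 × 10^-3 × 40.30 = 0.2649 g
% MgO = 0.2649 / 0.3438 × 100 = 77.05 %

77.05 %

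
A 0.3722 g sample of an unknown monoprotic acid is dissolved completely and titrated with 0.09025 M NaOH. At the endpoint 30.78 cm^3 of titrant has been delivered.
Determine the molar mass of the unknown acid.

n(NaOH) = 0.03078 L × 0.09025 mol/L = 2.778 × 10^-3 mol
n(HA) = 2.778 × 10^-3 mol (1:1 ratio)
M = m / n = 0.3722 g / 2.778 × 10^-3 mol = 134.0 g/mol

134.0 g/mol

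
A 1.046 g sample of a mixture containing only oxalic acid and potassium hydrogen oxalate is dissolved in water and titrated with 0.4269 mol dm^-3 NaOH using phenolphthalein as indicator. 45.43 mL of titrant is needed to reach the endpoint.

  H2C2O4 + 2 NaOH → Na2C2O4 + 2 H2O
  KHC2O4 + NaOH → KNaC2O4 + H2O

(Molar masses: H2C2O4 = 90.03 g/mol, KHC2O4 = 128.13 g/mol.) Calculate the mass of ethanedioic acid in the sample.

0.7793 g

n(NaOH) = 0.04543 × 0.4269 = 0.01939 mol
Let x = n(H2C2O4), y = n(KHC2O4).
Titrant: 2x + 1y = 0.01939;  mass: 90.03x + 128.13y = 1.046
Solving, x = 8.656 × 10^-3 mol, y = 2.081 × 10^-3 mol
mass of H2C2O4 = 8.656 × 10^-3 × 90.03 = 0.7793 g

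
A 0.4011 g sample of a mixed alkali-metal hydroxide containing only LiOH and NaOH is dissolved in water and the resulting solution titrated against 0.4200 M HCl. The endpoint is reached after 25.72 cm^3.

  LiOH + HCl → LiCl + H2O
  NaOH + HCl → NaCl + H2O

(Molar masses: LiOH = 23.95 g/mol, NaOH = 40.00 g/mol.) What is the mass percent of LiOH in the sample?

11.53 %

n(HCl) = 0.02572 × 0.4200 = 0.01080 mol
Let x = n(LiOH), y = n(NaOH).
Titrant: 1x + 1y = 0.01080;  mass: 23.95x + 40.00y = 0.4011
Solving, x = 1.931 × 10^-3 mol, y = 8.871 × 10^-3 mol
mass of LiOH = 1.931 × 10^-3 × 23.95 = 0.04625 g
% LiOH = 0.04625 / 0.4011 × 100 = 11.53 %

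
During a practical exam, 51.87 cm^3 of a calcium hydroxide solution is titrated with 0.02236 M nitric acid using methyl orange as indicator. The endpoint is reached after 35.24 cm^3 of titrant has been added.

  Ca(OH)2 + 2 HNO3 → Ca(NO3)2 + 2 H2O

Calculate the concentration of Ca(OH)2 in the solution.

n(HNO3) = 0.03524 L × 0.02236 mol/L = 7.880 × 10^-4 mol
From the 1:2 mole ratio, n(Ca(OH)2) = 1/2 × 7.880 × 10^-4 = 3.940 × 10^-4 mol
[Ca(OH)2] = 3.940 × 10^-4 mol / 0.05187 L = 0.007596 mol/L

0.007596 M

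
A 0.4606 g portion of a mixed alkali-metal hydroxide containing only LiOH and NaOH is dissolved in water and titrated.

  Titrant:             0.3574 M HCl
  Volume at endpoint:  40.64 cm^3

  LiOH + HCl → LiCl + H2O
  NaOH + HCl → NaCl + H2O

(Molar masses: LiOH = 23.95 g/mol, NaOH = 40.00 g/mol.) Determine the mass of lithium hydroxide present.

n(HCl) = 0.04064 × 0.3574 = 0.01452 mol
Let x = n(LiOH), y = n(NaOH).
Titrant: 1x + 1y = 0.01452;  mass: 23.95x + 40.00y = 0.4606
Solving, x = 7.501 × 10^-3 mol, y = 7.024 × 10^-3 mol
mass of LiOH = 7.501 × 10^-3 × 23.95 = 0.1796 g

0.1796 g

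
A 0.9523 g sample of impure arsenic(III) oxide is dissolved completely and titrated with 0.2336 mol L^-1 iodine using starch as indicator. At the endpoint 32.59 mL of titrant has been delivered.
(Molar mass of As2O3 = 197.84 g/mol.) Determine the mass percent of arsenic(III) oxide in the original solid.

As2O3 + 2 I2 + 2 H2O → As2O5 + 4 HI
n(I2) = 0.03259 L × 0.2336 mol/L = 7.613 × 10^-3 mol
From the 1:2 ratio, n(As2O3) = 1/2 × 7.613 × 10^-3 = 3.807 × 10^-3 mol
mass of As2O3 = 3.807 × 10^-3 × 197.84 g/mol = 0.7531 g
% As2O3 = 0.7531 / 0.9523 × 100 = 79.08 %

79.08 %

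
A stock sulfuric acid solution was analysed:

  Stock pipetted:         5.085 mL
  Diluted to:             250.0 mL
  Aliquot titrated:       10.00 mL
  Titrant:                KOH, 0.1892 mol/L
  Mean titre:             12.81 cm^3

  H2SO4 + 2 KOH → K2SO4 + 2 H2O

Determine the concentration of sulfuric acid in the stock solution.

n(KOH) = 0.01281 × 0.1892 = 2.424 × 10^-3 mol
From the 1:2 ratio, n(H2SO4) in the aliquot = 1/2 × 2.424 × 10^-3 = 1.212 × 10^-3 mol
[H2SO4]_dilute = 1.212 × 10^-3 / 0.01000 = 0.1212 mol/L
Dilution factor = 250.0 / 5.085 = 49.16
[H2SO4]_stock = 0.1212 × 49.16 = 5.958 mol/L

5.958 mol/L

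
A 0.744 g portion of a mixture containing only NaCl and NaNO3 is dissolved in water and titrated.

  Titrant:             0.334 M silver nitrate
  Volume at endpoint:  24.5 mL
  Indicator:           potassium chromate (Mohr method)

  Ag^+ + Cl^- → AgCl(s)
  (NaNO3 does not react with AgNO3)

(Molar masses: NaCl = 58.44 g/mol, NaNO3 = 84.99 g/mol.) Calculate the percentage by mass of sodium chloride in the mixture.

n(AgNO3) = 0.0245 × 0.334 = 8.18 × 10^-3 mol
Let x = n(NaCl), y = n(NaNO3).
Titrant: 1x = 8.18 × 10^-3;  mass: 58.44x + 84.99y = 0.744
Solving, x = 8.18 × 10^-3 mol, y = 3.13 × 10^-3 mol
mass of NaCl = 8.18 × 10^-3 × 58.44 = 0.478 g
% NaCl = 0.478 / 0.744 × 100 = 64.3 %

64.3 %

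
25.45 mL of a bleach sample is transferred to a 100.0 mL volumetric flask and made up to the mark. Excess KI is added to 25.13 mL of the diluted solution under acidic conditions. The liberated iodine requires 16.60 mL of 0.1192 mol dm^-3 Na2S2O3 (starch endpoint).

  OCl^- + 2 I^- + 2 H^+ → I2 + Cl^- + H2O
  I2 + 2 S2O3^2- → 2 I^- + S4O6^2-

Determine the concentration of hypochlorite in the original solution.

n(S2O3^2-) = 0.01660 × 0.1192 = 1.979 × 10^-3 mol
n(I2) = n(S2O3^2-)/2 = 9.894 × 10^-4 mol
n(OCl^-) in the aliquot = 9.894 × 10^-4 mol (1:1 ratio)
[OCl^-]_dilute = 9.894 × 10^-4 / 0.02513 = 0.03937 mol/L
[OCl^-]_original = 0.03937 × 100.0/25.45 = 0.1547 mol/L

0.1547 mol/L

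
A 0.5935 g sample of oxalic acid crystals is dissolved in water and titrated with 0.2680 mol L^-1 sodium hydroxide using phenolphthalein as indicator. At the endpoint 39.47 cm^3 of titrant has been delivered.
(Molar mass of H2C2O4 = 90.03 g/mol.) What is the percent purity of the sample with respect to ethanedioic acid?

80.23 %

H2C2O4 + 2 NaOH → Na2C2O4 + 2 H2O
n(NaOH) = 0.03947 L × 0.2680 mol/L = 0.01058 mol
From the 1:2 ratio, n(H2C2O4) = 1/2 × 0.01058 = 5.289 × 10^-3 mol
mass of H2C2O4 = 5.289 × 10^-3 × 90.03 g/mol = 0.4762 g
% H2C2O4 = 0.4762 / 0.5935 × 100 = 80.23 %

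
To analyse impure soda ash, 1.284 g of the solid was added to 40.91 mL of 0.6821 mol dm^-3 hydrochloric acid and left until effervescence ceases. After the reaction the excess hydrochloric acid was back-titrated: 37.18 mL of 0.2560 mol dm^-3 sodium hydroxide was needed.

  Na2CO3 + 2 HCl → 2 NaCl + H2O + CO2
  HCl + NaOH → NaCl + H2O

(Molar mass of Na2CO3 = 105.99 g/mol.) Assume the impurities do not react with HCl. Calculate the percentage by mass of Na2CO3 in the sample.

75.89 %

n(HCl) added = 0.04091 × 0.6821 = 0.02790 mol
n(NaOH) used in back-titration = 0.03718 × 0.2560 = 9.518 × 10^-3 mol
n(HCl) left over = 9.518 × 10^-3 mol (1:1 ratio)
n(HCl) consumed by analyte = 0.02790 − 9.518 × 10^-3 = 0.01839 mol
From the 1:2 ratio, n(Na2CO3) = 1/2 × 0.01839 = 9.193 × 10^-3 mol
mass of Na2CO3 = 9.193 × 10^-3 × 105.99 = 0.9744 g
% Na2CO3 = 0.9744 / 1.284 × 100 = 75.89 %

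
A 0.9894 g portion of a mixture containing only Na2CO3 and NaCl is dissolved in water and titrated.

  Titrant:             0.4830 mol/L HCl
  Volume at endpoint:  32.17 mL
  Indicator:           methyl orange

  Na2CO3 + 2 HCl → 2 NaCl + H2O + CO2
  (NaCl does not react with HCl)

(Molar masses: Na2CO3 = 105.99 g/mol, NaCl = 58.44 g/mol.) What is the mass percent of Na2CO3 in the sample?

n(HCl) = 0.03217 × 0.4830 = 0.01554 mol
Let x = n(Na2CO3), y = n(NaCl).
Titrant: 2x = 0.01554;  mass: 105.99x + 58.44y = 0.9894
Solving, x = 7.769 × 10^-3 mol, y = 2.840 × 10^-3 mol
mass of Na2CO3 = 7.769 × 10^-3 × 105.99 = 0.8234 g
% Na2CO3 = 0.8234 / 0.9894 × 100 = 83.23 %

83.23 %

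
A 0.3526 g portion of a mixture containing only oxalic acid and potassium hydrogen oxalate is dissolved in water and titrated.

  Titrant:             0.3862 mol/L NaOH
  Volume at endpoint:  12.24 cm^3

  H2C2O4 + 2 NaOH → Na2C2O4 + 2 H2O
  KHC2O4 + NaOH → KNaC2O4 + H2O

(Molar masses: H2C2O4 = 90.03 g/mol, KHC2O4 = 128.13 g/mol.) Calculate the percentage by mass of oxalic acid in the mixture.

38.87 %

n(NaOH) = 0.01224 × 0.3862 = 4.727 × 10^-3 mol
Let x = n(H2C2O4), y = n(KHC2O4).
Titrant: 2x + 1y = 4.727 × 10^-3;  mass: 90.03x + 128.13y = 0.3526
Solving, x = 1.522 × 10^-3 mol, y = 1.682 × 10^-3 mol
mass of H2C2O4 = 1.522 × 10^-3 × 90.03 = 0.1371 g
% H2C2O4 = 0.1371 / 0.3526 × 100 = 38.87 %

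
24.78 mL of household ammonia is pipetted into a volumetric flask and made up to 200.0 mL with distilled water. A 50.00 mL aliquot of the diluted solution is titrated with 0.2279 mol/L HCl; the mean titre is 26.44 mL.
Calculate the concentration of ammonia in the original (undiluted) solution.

0.9727 mol/L

NH3 + HCl → NH4Cl
n(HCl) = 0.02644 × 0.2279 = 6.026 × 10^-3 mol
n(NH3) in the aliquot = 6.026 × 10^-3 mol (1:1 ratio)
[NH3]_dilute = 6.026 × 10^-3 / 0.05000 = 0.1205 mol/L
Dilution factor = 200.0 / 24.78 = 8.071
[NH3]_stock = 0.1205 × 8.071 = 0.9727 mol/L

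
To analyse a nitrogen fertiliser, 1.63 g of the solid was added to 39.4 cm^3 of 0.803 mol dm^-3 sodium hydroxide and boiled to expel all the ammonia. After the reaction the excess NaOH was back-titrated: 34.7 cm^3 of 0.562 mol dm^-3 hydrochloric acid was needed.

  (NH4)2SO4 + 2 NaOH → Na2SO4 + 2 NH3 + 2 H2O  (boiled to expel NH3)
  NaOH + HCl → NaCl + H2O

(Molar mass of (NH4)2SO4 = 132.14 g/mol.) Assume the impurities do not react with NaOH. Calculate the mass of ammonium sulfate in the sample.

0.802 g

n(NaOH) added = 0.0394 × 0.803 = 0.0316 mol
n(HCl) used in back-titration = 0.0347 × 0.562 = 0.0195 mol
n(NaOH) left over = 0.0195 mol (1:1 ratio)
n(NaOH) consumed by analyte = 0.0316 − 0.0195 = 0.0121 mol
From the 1:2 ratio, n((NH4)2SO4) = 1/2 × 0.0121 = 6.07 × 10^-3 mol
mass of (NH4)2SO4 = 6.07 × 10^-3 × 132.14 = 0.802 g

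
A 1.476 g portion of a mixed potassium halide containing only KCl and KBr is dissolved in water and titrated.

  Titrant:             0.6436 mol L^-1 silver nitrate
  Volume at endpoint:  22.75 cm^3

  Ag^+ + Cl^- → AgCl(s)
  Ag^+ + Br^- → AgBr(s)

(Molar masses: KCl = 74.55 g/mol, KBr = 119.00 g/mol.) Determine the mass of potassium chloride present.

n(AgNO3) = 0.02275 × 0.6436 = 0.01464 mol
Let x = n(KCl), y = n(KBr).
Titrant: 1x + 1y = 0.01464;  mass: 74.55x + 119.00y = 1.476
Solving, x = 5.993 × 10^-3 mol, y = 8.649 × 10^-3 mol
mass of KCl = 5.993 × 10^-3 × 74.55 = 0.4468 g

0.4468 g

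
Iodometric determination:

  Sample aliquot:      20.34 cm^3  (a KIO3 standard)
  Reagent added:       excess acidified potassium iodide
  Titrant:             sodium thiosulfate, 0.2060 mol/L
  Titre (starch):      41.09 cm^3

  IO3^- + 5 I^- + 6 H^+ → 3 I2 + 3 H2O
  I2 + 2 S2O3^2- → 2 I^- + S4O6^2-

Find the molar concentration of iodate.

0.06936 mol/L

n(S2O3^2-) = 0.04109 × 0.2060 = 8.465 × 10^-3 mol
n(I2) = n(S2O3^2-)/2 = 4.232 × 10^-3 mol
From the 1:3 ratio, n(IO3^-) in the aliquot = 1/3 × 4.232 × 10^-3 = 1.411 × 10^-3 mol
[IO3^-] = 1.411 × 10^-3 / 0.02034 = 0.06936 mol/L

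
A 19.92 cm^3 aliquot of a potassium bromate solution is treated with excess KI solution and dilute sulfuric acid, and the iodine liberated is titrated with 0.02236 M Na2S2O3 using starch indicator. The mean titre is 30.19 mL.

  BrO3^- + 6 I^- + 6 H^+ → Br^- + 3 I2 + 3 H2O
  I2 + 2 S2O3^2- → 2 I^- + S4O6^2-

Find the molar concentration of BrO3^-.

0.005648 M

n(S2O3^2-) = 0.03019 × 0.02236 = 6.750 × 10^-4 mol
n(I2) = n(S2O3^2-)/2 = 3.375 × 10^-4 mol
From the 1:3 ratio, n(BrO3^-) in the aliquot = 1/3 × 3.375 × 10^-4 = 1.125 × 10^-4 mol
[BrO3^-] = 1.125 × 10^-4 / 0.01992 = 0.005648 mol/L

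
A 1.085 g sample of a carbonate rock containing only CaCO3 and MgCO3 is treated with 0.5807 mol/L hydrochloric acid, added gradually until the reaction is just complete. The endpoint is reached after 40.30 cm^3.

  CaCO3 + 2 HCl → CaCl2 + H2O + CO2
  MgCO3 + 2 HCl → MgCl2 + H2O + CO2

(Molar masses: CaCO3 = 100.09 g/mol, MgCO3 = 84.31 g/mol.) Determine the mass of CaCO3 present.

n(HCl) = 0.04030 × 0.5807 = 0.02340 mol
Let x = n(CaCO3), y = n(MgCO3).
Titrant: 2x + 2y = 0.02340;  mass: 100.09x + 84.31y = 1.085
Solving, x = 6.241 × 10^-3 mol, y = 5.460 × 10^-3 mol
mass of CaCO3 = 6.241 × 10^-3 × 100.09 = 0.6246 g

0.6246 g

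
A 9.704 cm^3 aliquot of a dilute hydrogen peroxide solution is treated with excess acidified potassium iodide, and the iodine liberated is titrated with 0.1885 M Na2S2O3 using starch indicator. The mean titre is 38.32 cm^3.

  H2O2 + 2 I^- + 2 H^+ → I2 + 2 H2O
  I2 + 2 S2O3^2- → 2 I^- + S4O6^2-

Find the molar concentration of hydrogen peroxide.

0.3722 M

n(S2O3^2-) = 0.03832 × 0.1885 = 7.223 × 10^-3 mol
n(I2) = n(S2O3^2-)/2 = 3.612 × 10^-3 mol
n(H2O2) in the aliquot = 3.612 × 10^-3 mol (1:1 ratio)
[H2O2] = 3.612 × 10^-3 / 0.009704 = 0.3722 mol/L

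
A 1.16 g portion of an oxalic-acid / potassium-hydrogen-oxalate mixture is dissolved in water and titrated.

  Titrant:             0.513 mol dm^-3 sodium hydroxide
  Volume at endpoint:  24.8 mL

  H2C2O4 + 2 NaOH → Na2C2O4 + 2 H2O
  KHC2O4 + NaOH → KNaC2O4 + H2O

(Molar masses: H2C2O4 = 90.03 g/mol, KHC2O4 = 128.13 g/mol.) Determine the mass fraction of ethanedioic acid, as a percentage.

n(NaOH) = 0.0248 × 0.513 = 0.0127 mol
Let x = n(H2C2O4), y = n(KHC2O4).
Titrant: 2x + 1y = 0.0127;  mass: 90.03x + 128.13y = 1.16
Solving, x = 2.83 × 10^-3 mol, y = 7.07 × 10^-3 mol
mass of H2C2O4 = 2.83 × 10^-3 × 90.03 = 0.255 g
% H2C2O4 = 0.255 / 1.16 × 100 = 21.9 %

21.9 %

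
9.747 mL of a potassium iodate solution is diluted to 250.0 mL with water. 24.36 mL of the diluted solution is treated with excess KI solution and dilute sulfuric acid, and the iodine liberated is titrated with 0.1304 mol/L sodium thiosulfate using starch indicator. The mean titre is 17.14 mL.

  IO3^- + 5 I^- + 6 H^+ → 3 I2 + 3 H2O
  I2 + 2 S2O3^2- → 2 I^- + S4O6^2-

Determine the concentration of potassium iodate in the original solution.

0.3922 mol/L

n(S2O3^2-) = 0.01714 × 0.1304 = 2.235 × 10^-3 mol
n(I2) = n(S2O3^2-)/2 = 1.118 × 10^-3 mol
From the 1:3 ratio, n(IO3^-) in the aliquot = 1/3 × 1.118 × 10^-3 = 3.725 × 10^-4 mol
[IO3^-]_dilute = 3.725 × 10^-4 / 0.02436 = 0.01529 mol/L
[IO3^-]_original = 0.01529 × 250.0/9.747 = 0.3922 mol/L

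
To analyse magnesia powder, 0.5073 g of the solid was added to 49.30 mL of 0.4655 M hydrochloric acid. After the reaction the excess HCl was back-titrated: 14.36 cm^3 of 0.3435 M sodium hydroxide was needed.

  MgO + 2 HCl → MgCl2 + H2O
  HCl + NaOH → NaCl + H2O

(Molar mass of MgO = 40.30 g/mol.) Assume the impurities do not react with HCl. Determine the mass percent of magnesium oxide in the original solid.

n(HCl) added = 0.04930 × 0.4655 = 0.02295 mol
n(NaOH) used in back-titration = 0.01436 × 0.3435 = 4.933 × 10^-3 mol
n(HCl) left over = 4.933 × 10^-3 mol (1:1 ratio)
n(HCl) consumed by analyte = 0.02295 − 4.933 × 10^-3 = 0.01802 mol
From the 1:2 ratio, n(MgO) = 1/2 × 0.01802 = 9.008 × 10^-3 mol
mass of MgO = 9.008 × 10^-3 × 40.30 = 0.3630 g
% MgO = 0.3630 / 0.5073 × 100 = 71.56 %

71.56 %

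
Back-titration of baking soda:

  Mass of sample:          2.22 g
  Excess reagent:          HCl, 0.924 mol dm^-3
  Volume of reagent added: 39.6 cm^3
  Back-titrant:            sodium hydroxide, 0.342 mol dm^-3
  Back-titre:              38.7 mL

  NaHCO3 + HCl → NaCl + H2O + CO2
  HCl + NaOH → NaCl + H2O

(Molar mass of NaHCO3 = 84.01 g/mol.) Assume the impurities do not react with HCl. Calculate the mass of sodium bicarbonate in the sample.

n(HCl) added = 0.0396 × 0.924 = 0.0366 mol
n(NaOH) used in back-titration = 0.0387 × 0.342 = 0.0132 mol
n(HCl) left over = 0.0132 mol (1:1 ratio)
n(HCl) consumed by analyte = 0.0366 − 0.0132 = 0.0234 mol
n(NaHCO3) = 0.0234 mol (1:1 ratio)
mass of NaHCO3 = 0.0234 × 84.01 = 1.96 g

1.96 g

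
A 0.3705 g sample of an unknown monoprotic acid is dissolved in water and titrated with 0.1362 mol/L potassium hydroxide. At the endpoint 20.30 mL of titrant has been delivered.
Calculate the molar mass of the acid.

n(KOH) = 0.02030 L × 0.1362 mol/L = 2.765 × 10^-3 mol
n(HA) = 2.765 × 10^-3 mol (1:1 ratio)
M = m / n = 0.3705 g / 2.765 × 10^-3 mol = 134.0 g/mol

134.0 g/mol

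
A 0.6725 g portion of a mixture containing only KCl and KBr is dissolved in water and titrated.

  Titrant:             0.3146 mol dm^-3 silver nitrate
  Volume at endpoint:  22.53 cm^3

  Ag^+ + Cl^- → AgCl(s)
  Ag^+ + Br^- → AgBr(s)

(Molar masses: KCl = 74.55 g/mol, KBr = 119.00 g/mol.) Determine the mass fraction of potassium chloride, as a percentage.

42.64 %

n(AgNO3) = 0.02253 × 0.3146 = 7.088 × 10^-3 mol
Let x = n(KCl), y = n(KBr).
Titrant: 1x + 1y = 7.088 × 10^-3;  mass: 74.55x + 119.00y = 0.6725
Solving, x = 3.846 × 10^-3 mol, y = 3.242 × 10^-3 mol
mass of KCl = 3.846 × 10^-3 × 74.55 = 0.2867 g
% KCl = 0.2867 / 0.6725 × 100 = 42.64 %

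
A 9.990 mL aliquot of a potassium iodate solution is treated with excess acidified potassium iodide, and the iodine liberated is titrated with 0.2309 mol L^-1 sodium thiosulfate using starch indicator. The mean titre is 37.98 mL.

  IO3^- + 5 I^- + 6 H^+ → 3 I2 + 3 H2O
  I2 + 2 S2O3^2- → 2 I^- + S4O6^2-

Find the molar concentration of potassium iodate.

n(S2O3^2-) = 0.03798 × 0.2309 = 8.770 × 10^-3 mol
n(I2) = n(S2O3^2-)/2 = 4.385 × 10^-3 mol
From the 1:3 ratio, n(IO3^-) in the aliquot = 1/3 × 4.385 × 10^-3 = 1.462 × 10^-3 mol
[IO3^-] = 1.462 × 10^-3 / 0.009990 = 0.1463 mol/L

0.1463 mol/L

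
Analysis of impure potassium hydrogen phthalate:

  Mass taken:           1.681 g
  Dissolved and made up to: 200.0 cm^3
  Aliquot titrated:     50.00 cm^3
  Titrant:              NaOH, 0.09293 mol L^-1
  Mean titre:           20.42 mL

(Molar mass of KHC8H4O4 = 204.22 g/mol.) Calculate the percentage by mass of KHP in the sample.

KHC8H4O4 + NaOH → KNaC8H4O4 + H2O
n(NaOH) per titration = 0.02042 × 0.09293 = 1.898 × 10^-3 mol
n(KHC8H4O4) in each aliquot = 1.898 × 10^-3 mol (1:1 ratio)
n(KHC8H4O4) in the whole flask = 1.898 × 10^-3 × 200.0/50.00 = 7.591 × 10^-3 mol
mass of KHC8H4O4 = 7.591 × 10^-3 × 204.22 = 1.550 g
% KHC8H4O4 = 1.550 / 1.681 × 100 = 92.22 %

92.22 %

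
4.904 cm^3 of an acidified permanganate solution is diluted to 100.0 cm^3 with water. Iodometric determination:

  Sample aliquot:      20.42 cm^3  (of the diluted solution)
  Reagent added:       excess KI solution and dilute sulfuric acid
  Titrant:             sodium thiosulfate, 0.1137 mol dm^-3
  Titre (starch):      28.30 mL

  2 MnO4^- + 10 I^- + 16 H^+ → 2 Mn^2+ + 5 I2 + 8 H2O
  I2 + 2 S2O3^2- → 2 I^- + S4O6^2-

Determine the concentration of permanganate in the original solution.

0.6426 mol/L

n(S2O3^2-) = 0.02830 × 0.1137 = 3.218 × 10^-3 mol
n(I2) = n(S2O3^2-)/2 = 1.609 × 10^-3 mol
From the 2:5 ratio, n(MnO4^-) in the aliquot = 2/5 × 1.609 × 10^-3 = 6.435 × 10^-4 mol
[MnO4^-]_dilute = 6.435 × 10^-4 / 0.02042 = 0.03152 mol/L
[MnO4^-]_original = 0.03152 × 100.0/4.904 = 0.6426 mol/L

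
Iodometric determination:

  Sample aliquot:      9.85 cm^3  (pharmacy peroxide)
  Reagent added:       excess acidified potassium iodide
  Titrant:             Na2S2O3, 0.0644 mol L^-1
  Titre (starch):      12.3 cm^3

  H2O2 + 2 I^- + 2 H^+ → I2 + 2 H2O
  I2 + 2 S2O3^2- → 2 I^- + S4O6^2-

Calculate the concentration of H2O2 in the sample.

0.0402 mol/L

n(S2O3^2-) = 0.0123 × 0.0644 = 7.92 × 10^-4 mol
n(I2) = n(S2O3^2-)/2 = 3.96 × 10^-4 mol
n(H2O2) in the aliquot = 3.96 × 10^-4 mol (1:1 ratio)
[H2O2] = 3.96 × 10^-4 / 0.00985 = 0.0402 mol/L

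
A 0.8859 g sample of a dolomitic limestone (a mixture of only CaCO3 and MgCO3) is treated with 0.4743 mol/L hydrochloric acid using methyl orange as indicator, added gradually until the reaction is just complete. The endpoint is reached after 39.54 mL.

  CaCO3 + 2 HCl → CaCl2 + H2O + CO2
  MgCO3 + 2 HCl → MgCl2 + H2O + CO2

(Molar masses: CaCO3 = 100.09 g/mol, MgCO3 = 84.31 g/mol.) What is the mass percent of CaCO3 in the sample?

68.26 %

n(HCl) = 0.03954 × 0.4743 = 0.01875 mol
Let x = n(CaCO3), y = n(MgCO3).
Titrant: 2x + 2y = 0.01875;  mass: 100.09x + 84.31y = 0.8859
Solving, x = 6.041 × 10^-3 mol, y = 3.336 × 10^-3 mol
mass of CaCO3 = 6.041 × 10^-3 × 100.09 = 0.6047 g
% CaCO3 = 0.6047 / 0.8859 × 100 = 68.26 %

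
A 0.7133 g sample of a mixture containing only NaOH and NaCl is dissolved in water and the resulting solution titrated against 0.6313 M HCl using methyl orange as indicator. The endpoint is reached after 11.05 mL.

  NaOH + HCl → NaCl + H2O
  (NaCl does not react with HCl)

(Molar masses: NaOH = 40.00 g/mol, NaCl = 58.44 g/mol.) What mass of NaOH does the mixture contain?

0.2790 g

n(HCl) = 0.01105 × 0.6313 = 6.976 × 10^-3 mol
Let x = n(NaOH), y = n(NaCl).
Titrant: 1x = 6.976 × 10^-3;  mass: 40.00x + 58.44y = 0.7133
Solving, x = 6.976 × 10^-3 mol, y = 7.431 × 10^-3 mol
mass of NaOH = 6.976 × 10^-3 × 40.00 = 0.2790 g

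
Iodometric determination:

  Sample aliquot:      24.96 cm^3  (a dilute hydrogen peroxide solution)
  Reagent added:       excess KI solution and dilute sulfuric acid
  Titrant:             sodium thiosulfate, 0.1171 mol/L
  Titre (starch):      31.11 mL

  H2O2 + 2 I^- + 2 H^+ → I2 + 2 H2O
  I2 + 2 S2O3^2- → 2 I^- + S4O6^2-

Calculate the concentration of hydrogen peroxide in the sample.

n(S2O3^2-) = 0.03111 × 0.1171 = 3.643 × 10^-3 mol
n(I2) = n(S2O3^2-)/2 = 1.821 × 10^-3 mol
n(H2O2) in the aliquot = 1.821 × 10^-3 mol (1:1 ratio)
[H2O2] = 1.821 × 10^-3 / 0.02496 = 0.07298 mol/L

0.07298 mol/L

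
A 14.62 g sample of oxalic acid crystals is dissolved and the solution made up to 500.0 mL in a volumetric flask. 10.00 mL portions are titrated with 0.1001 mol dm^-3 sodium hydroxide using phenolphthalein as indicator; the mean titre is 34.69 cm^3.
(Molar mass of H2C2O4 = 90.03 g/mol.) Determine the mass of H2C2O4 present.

H2C2O4 + 2 NaOH → Na2C2O4 + 2 H2O
n(NaOH) per titration = 0.03469 × 0.1001 = 3.472 × 10^-3 mol
From the 1:2 ratio, n(H2C2O4) in each aliquot = 1/2 × 3.472 × 10^-3 = 1.736 × 10^-3 mol
n(H2C2O4) in the whole flask = 1.736 × 10^-3 × 500.0/10.00 = 0.08681 mol
mass of H2C2O4 = 0.08681 × 90.03 = 7.816 g

7.816 g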